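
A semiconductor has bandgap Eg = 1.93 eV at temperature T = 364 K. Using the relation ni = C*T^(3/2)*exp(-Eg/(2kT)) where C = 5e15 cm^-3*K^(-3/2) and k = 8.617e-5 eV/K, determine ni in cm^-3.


Step 1: Compute kT = 8.617e-5 * 364 = 0.03136588 eV
Step 2: Exponent = -Eg/(2kT) = -1.93/(2*0.03136588) = -30.76592
Step 3: T^(3/2) = 364^1.5 = 6944.68
Step 4: ni = 5e15 * 6944.68 * exp(-30.76592) = 1.51e+06 cm^-3

1.51e+06


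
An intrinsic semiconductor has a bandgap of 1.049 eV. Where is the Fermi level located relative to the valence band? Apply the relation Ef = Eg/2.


Step 1: For an intrinsic semiconductor, the Fermi level sits at midgap.
Step 2: Ef = Eg / 2 = 1.049 / 2 = 0.5245 eV

0.5245


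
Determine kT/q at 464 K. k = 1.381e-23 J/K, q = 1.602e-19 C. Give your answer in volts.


Step 1: kT = 1.381e-23 * 464 = 6.40784e-21 J
Step 2: Vt = kT/q = 6.40784e-21 / 1.602e-19
Step 3: Vt = 0.04 V

0.04


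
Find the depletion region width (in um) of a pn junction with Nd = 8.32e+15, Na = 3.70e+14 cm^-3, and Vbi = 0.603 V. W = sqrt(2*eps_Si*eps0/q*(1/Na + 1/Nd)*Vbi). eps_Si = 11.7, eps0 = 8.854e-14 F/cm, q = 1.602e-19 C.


Step 1: 1/Na + 1/Nd = 1/3.70e+14 + 1/8.32e+15 = 2.82290e-15
Step 2: 2*eps*eps0/q = 2*11.7*8.854e-14/1.602e-19 = 1.293281e+07
Step 3: W^2 = 1.293281e+07 * 2.82290e-15 * 0.603 = 2.20143e-08
Step 4: W = sqrt(2.20143e-08) = 1.484e-04 cm = 1.484 um

1.484


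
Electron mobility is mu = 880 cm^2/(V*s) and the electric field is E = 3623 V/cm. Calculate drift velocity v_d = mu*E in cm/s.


Step 1: v_d = mu * E
Step 2: v_d = 880 * 3623 = 3188240
Step 3: v_d = 3.19e+06 cm/s

3.19e+06


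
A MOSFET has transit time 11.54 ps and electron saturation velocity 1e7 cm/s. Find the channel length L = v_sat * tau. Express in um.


Step 1: tau in seconds = 11.54 ps * 1e-12 = 1.1540e-11 s
Step 2: L = v_sat * tau = 1e7 * 1.1540e-11 = 1.1540e-04 cm
Step 3: L in um = 1.1540e-04 * 1e4 = 1.154 um

1.154


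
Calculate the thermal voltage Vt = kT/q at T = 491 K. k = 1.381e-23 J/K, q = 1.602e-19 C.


Step 1: kT = 1.381e-23 * 491 = 6.78071e-21 J
Step 2: Vt = kT/q = 6.78071e-21 / 1.602e-19
Step 3: Vt = 0.04233 V

0.04233


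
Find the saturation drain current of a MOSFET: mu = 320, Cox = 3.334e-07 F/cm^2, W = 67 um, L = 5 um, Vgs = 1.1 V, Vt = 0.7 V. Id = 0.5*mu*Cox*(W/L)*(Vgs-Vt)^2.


Step 1: Overdrive voltage Vov = Vgs - Vt = 1.1 - 0.7 = 0.4 V
Step 2: W/L = 67/5 = 13.4
Step 3: Id = 0.5 * 320 * 3.334e-07 * 13.4 * 0.4^2
Step 4: Id = 1.14e-04 A

1.14e-04


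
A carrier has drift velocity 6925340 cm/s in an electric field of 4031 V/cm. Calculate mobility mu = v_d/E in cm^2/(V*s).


Step 1: mu = v_d / E
Step 2: mu = 6925340 / 4031
Step 3: mu = 1718.02 cm^2/(V*s)

1718.02


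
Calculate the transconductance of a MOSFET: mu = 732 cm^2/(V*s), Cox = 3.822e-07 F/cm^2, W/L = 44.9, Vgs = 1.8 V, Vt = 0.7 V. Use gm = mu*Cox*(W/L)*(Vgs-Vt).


Step 1: Vov = Vgs - Vt = 1.8 - 0.7 = 1.1 V
Step 2: gm = mu * Cox * (W/L) * Vov
Step 3: gm = 732 * 3.822e-07 * 44.9 * 1.1 = 1.38e-02 S

1.38e-02


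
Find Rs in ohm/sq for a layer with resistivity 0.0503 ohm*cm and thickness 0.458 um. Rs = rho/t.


Step 1: Convert thickness to cm: t = 0.458 um = 4.5800e-05 cm
Step 2: Rs = rho / t = 0.0503 / 4.5800e-05
Step 3: Rs = 1098.3 ohm/sq

1098.3


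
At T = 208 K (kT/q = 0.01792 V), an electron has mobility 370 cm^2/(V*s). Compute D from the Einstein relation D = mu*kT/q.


Step 1: D = mu * (kT/q)
Step 2: D = 370 * 0.01792
Step 3: D = 6.63 cm^2/s

6.63


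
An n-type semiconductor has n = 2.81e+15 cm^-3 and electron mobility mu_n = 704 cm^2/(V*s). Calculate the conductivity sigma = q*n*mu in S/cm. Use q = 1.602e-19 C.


Step 1: sigma = q * n * mu
Step 2: sigma = 1.602e-19 * 2.81e+15 * 704
Step 3: sigma = 3.169e-01 S/cm

3.169e-01


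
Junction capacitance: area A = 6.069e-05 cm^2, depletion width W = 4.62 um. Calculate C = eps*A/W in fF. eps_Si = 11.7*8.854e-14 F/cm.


Step 1: eps_Si = 11.7 * 8.854e-14 = 1.035918e-12 F/cm
Step 2: W in cm = 4.62 * 1e-4 = 4.62e-04 cm
Step 3: C = 1.035918e-12 * 6.069e-05 / 4.62e-04 = 1.360820e-13 F
Step 4: C = 136.08 fF

136.08


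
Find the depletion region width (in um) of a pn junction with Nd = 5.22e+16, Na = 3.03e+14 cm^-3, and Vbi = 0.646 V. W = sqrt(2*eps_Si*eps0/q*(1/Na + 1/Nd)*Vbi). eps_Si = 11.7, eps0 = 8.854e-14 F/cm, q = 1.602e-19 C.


Step 1: 1/Na + 1/Nd = 1/3.03e+14 + 1/5.22e+16 = 3.31949e-15
Step 2: 2*eps*eps0/q = 2*11.7*8.854e-14/1.602e-19 = 1.293281e+07
Step 3: W^2 = 1.293281e+07 * 3.31949e-15 * 0.646 = 2.77330e-08
Step 4: W = sqrt(2.77330e-08) = 1.665e-04 cm = 1.665 um

1.665


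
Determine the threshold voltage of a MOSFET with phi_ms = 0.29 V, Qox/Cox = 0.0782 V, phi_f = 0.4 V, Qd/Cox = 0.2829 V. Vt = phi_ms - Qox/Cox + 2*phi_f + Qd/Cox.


Step 1: Vt = phi_ms - Qox/Cox + 2*phi_f + Qd/Cox
Step 2: Vt = 0.29 - 0.0782 + 2*0.4 + 0.2829
Step 3: Vt = 0.29 - 0.0782 + 0.8 + 0.2829
Step 4: Vt = 1.2947 V

1.2947


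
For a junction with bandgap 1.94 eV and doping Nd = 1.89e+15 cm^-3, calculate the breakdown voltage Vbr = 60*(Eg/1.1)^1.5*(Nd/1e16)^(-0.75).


Step 1: Eg/1.1 = 1.94/1.1 = 1.763636
Step 2: (Eg/1.1)^1.5 = 1.763636^1.5 = 2.342143
Step 3: (Nd/1e16)^(-0.75) = (0.189)^(-0.75) = 3.488620
Step 4: Vbr = 60 * 2.342143 * 3.488620 = 490.3 V

490.3


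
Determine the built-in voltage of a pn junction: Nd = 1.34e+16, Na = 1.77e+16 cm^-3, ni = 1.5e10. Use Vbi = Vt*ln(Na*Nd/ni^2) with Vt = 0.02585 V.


Step 1: Compute Na*Nd/ni^2 = 1.77e+16 * 1.34e+16 / (1.5e10)^2 = 1.0541e+12
Step 2: ln(1.0541e+12) = 27.6837
Step 3: Vbi = 0.02585 * 27.6837 = 0.716 V

0.716


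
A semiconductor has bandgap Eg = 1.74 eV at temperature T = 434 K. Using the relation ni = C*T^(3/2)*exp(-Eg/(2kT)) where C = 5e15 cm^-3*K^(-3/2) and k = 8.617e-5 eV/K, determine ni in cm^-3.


Step 1: Compute kT = 8.617e-5 * 434 = 0.03739778 eV
Step 2: Exponent = -Eg/(2kT) = -1.74/(2*0.03739778) = -23.26341
Step 3: T^(3/2) = 434^1.5 = 9041.38
Step 4: ni = 5e15 * 9041.38 * exp(-23.26341) = 3.56e+09 cm^-3

3.56e+09


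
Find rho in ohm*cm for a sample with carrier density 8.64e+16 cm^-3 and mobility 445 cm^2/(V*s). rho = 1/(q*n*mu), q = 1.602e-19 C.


Step 1: sigma = q * n * mu = 1.602e-19 * 8.64e+16 * 445 = 6.15937e+00 S/cm
Step 2: rho = 1 / sigma = 1 / 6.15937e+00 = 0.1624 ohm*cm

0.1624


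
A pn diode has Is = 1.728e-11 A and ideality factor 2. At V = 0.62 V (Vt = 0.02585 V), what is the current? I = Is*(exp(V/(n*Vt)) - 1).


Step 1: V/(n*Vt) = 0.62/(2*0.02585) = 11.9923
Step 2: exp(11.9923) = 1.6151e+05
Step 3: I = 1.728e-11 * (1.6151e+05 - 1) = 2.79e-06 A

2.79e-06


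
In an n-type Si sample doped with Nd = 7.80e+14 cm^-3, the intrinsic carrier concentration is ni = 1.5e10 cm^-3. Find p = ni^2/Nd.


Step 1: Since Nd >> ni, n ≈ Nd = 7.80e+14 cm^-3
Step 2: p = ni^2 / n = (1.5e10)^2 / 7.80e+14
Step 3: p = 2.25e20 / 7.80e+14 = 2.88e+05 cm^-3

2.88e+05


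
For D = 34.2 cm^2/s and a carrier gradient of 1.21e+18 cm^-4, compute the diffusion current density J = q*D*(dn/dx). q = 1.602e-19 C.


Step 1: J = q * D * (dn/dx)
Step 2: J = 1.602e-19 * 34.2 * 1.21e+18
Step 3: J = 6.63e+00 A/cm^2

6.63e+00


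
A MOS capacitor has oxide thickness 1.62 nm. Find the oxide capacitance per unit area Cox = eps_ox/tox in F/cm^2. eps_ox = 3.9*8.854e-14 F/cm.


Step 1: eps_ox = 3.9 * 8.854e-14 = 3.45306e-13 F/cm
Step 2: tox in cm = 1.62 nm * 1e-7 = 1.6200e-07 cm
Step 3: Cox = 3.45306e-13 / 1.6200e-07 = 2.13e-06 F/cm^2

2.13e-06


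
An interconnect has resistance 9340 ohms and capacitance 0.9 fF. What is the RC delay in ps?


Step 1: tau = R * C
Step 2: tau = 9340 * 0.9 fF = 9340 * 9.0e-16 F
Step 3: tau = 8.406e-12 s = 8.406 ps

8.406


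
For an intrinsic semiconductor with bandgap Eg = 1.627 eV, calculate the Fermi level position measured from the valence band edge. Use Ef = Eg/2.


Step 1: For an intrinsic semiconductor, the Fermi level sits at midgap.
Step 2: Ef = Eg / 2 = 1.627 / 2 = 0.8135 eV

0.8135


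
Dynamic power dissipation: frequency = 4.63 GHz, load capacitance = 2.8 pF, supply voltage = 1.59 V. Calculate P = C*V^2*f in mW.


Step 1: V^2 = 1.59^2 = 2.5281 V^2
Step 2: P = C*V^2*f = 2.8e-12 F * 2.5281 * 4.63e9 Hz
Step 3: P = 3.27742884e-02 W
Step 4: P = 32.774 mW

32.774


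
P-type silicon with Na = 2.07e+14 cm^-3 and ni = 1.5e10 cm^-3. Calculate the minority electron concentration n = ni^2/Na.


Step 1: Majority hole concentration p ≈ Na = 2.07e+14 cm^-3
Step 2: n = ni^2 / Na = (1.5e10)^2 / 2.07e+14
Step 3: n = 1.09e+06 cm^-3

1.09e+06


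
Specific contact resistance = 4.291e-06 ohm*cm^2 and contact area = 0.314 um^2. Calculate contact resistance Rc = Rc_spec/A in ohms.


Step 1: Convert area to cm^2: 0.314 um^2 = 3.1400e-09 cm^2
Step 2: Rc = Rc_spec / A = 4.291e-06 / 3.1400e-09
Step 3: Rc = 1.37e+03 ohms

1.37e+03


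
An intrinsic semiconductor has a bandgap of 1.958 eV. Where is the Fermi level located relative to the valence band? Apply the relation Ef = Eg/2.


Step 1: For an intrinsic semiconductor, the Fermi level sits at midgap.
Step 2: Ef = Eg / 2 = 1.958 / 2 = 0.979 eV

0.979


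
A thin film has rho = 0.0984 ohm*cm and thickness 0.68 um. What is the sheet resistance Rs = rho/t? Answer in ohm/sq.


Step 1: Convert thickness to cm: t = 0.68 um = 6.8000e-05 cm
Step 2: Rs = rho / t = 0.0984 / 6.8000e-05
Step 3: Rs = 1447.1 ohm/sq

1447.1


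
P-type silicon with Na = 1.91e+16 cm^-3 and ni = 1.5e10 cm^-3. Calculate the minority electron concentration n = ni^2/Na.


Step 1: Majority hole concentration p ≈ Na = 1.91e+16 cm^-3
Step 2: n = ni^2 / Na = (1.5e10)^2 / 1.91e+16
Step 3: n = 1.18e+04 cm^-3

1.18e+04


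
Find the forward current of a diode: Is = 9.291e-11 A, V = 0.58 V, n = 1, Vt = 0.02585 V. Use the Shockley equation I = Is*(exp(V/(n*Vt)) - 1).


Step 1: V/(n*Vt) = 0.58/(1*0.02585) = 22.4371
Step 2: exp(22.4371) = 5.5502e+09
Step 3: I = 9.291e-11 * (5.5502e+09 - 1) = 5.16e-01 A

5.16e-01


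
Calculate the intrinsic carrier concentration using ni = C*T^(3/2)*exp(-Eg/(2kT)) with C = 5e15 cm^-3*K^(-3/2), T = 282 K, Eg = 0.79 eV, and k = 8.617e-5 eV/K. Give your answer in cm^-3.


Step 1: Compute kT = 8.617e-5 * 282 = 0.02429994 eV
Step 2: Exponent = -Eg/(2kT) = -0.79/(2*0.02429994) = -16.25518
Step 3: T^(3/2) = 282^1.5 = 4735.59
Step 4: ni = 5e15 * 4735.59 * exp(-16.25518) = 2.06e+12 cm^-3

2.06e+12


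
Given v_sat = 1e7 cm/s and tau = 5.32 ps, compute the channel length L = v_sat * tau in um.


Step 1: tau in seconds = 5.32 ps * 1e-12 = 5.3200e-12 s
Step 2: L = v_sat * tau = 1e7 * 5.3200e-12 = 5.3200e-05 cm
Step 3: L in um = 5.3200e-05 * 1e4 = 0.532 um

0.532


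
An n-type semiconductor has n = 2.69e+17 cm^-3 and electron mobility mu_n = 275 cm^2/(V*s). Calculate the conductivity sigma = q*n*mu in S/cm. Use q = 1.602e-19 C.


Step 1: sigma = q * n * mu
Step 2: sigma = 1.602e-19 * 2.69e+17 * 275
Step 3: sigma = 1.185e+01 S/cm

1.185e+01


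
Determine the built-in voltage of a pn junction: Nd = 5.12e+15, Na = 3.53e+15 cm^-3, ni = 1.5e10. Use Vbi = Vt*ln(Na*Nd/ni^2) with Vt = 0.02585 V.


Step 1: Compute Na*Nd/ni^2 = 3.53e+15 * 5.12e+15 / (1.5e10)^2 = 8.0327e+10
Step 2: ln(8.0327e+10) = 25.1094
Step 3: Vbi = 0.02585 * 25.1094 = 0.649 V

0.649


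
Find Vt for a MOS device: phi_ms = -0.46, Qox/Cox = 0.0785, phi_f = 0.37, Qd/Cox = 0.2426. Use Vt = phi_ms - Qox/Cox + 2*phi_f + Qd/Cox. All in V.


Step 1: Vt = phi_ms - Qox/Cox + 2*phi_f + Qd/Cox
Step 2: Vt = -0.46 - 0.0785 + 2*0.37 + 0.2426
Step 3: Vt = -0.46 - 0.0785 + 0.74 + 0.2426
Step 4: Vt = 0.4441 V

0.4441


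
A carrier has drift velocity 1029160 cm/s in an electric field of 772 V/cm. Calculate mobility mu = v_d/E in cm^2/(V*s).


Step 1: mu = v_d / E
Step 2: mu = 1029160 / 772
Step 3: mu = 1333.11 cm^2/(V*s)

1333.11


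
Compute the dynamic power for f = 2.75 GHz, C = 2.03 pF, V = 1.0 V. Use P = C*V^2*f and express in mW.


Step 1: V^2 = 1.0^2 = 1.0 V^2
Step 2: P = C*V^2*f = 2.03e-12 F * 1.0 * 2.75e9 Hz
Step 3: P = 5.5825e-03 W
Step 4: P = 5.583 mW

5.583


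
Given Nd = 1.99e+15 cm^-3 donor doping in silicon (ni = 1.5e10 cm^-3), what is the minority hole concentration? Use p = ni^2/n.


Step 1: Since Nd >> ni, n ≈ Nd = 1.99e+15 cm^-3
Step 2: p = ni^2 / n = (1.5e10)^2 / 1.99e+15
Step 3: p = 2.25e20 / 1.99e+15 = 1.13e+05 cm^-3

1.13e+05


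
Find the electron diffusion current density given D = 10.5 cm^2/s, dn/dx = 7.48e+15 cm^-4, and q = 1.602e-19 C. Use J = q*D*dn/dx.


Step 1: J = q * D * (dn/dx)
Step 2: J = 1.602e-19 * 10.5 * 7.48e+15
Step 3: J = 1.26e-02 A/cm^2

1.26e-02


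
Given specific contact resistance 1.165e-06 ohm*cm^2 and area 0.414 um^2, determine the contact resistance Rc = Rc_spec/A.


Step 1: Convert area to cm^2: 0.414 um^2 = 4.1400e-09 cm^2
Step 2: Rc = Rc_spec / A = 1.165e-06 / 4.1400e-09
Step 3: Rc = 2.81e+02 ohms

2.81e+02


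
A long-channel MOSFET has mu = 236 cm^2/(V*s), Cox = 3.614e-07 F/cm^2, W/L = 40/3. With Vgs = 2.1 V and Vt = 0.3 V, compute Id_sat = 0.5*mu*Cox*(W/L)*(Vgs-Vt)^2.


Step 1: Overdrive voltage Vov = Vgs - Vt = 2.1 - 0.3 = 1.8 V
Step 2: W/L = 40/3 = 13.3333
Step 3: Id = 0.5 * 236 * 3.614e-07 * 13.3333 * 1.8^2
Step 4: Id = 1.84e-03 A

1.84e-03


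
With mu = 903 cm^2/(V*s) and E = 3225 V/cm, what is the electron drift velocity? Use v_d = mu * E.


Step 1: v_d = mu * E
Step 2: v_d = 903 * 3225 = 2912175
Step 3: v_d = 2.91e+06 cm/s

2.91e+06


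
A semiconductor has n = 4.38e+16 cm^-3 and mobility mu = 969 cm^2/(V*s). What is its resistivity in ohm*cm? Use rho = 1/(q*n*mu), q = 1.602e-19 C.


Step 1: sigma = q * n * mu = 1.602e-19 * 4.38e+16 * 969 = 6.79924e+00 S/cm
Step 2: rho = 1 / sigma = 1 / 6.79924e+00 = 0.1471 ohm*cm

0.1471


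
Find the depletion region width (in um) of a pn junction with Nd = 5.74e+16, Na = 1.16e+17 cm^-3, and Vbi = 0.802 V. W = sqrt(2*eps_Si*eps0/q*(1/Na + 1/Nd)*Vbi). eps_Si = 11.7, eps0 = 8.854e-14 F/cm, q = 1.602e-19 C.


Step 1: 1/Na + 1/Nd = 1/1.16e+17 + 1/5.74e+16 = 2.60423e-17
Step 2: 2*eps*eps0/q = 2*11.7*8.854e-14/1.602e-19 = 1.293281e+07
Step 3: W^2 = 1.293281e+07 * 2.60423e-17 * 0.802 = 2.70114e-10
Step 4: W = sqrt(2.70114e-10) = 1.644e-05 cm = 0.1644 um

0.1644


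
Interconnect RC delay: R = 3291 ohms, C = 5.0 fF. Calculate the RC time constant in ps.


Step 1: tau = R * C
Step 2: tau = 3291 * 5.0 fF = 3291 * 5.0e-15 F
Step 3: tau = 1.6455e-11 s = 16.455 ps

16.455


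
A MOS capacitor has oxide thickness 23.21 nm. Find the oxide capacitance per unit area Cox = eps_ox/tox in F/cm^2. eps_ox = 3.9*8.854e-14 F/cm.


Step 1: eps_ox = 3.9 * 8.854e-14 = 3.45306e-13 F/cm
Step 2: tox in cm = 23.21 nm * 1e-7 = 2.3210e-06 cm
Step 3: Cox = 3.45306e-13 / 2.3210e-06 = 1.49e-07 F/cm^2

1.49e-07


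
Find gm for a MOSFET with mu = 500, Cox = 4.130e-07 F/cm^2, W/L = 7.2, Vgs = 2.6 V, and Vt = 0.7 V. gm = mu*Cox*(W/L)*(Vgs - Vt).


Step 1: Vov = Vgs - Vt = 2.6 - 0.7 = 1.9 V
Step 2: gm = mu * Cox * (W/L) * Vov
Step 3: gm = 500 * 4.130e-07 * 7.2 * 1.9 = 2.82e-03 S

2.82e-03


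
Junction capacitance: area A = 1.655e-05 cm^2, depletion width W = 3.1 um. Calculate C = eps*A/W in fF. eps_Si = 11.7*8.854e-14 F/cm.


Step 1: eps_Si = 11.7 * 8.854e-14 = 1.035918e-12 F/cm
Step 2: W in cm = 3.1 * 1e-4 = 3.10e-04 cm
Step 3: C = 1.035918e-12 * 1.655e-05 / 3.10e-04 = 5.530465e-14 F
Step 4: C = 55.3 fF

55.3


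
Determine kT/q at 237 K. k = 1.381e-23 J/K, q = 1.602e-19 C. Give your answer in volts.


Step 1: kT = 1.381e-23 * 237 = 3.27297e-21 J
Step 2: Vt = kT/q = 3.27297e-21 / 1.602e-19
Step 3: Vt = 0.02043 V

0.02043


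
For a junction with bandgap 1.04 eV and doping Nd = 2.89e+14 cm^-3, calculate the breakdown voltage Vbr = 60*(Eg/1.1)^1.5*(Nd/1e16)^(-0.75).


Step 1: Eg/1.1 = 1.04/1.1 = 0.945455
Step 2: (Eg/1.1)^1.5 = 0.945455^1.5 = 0.919309
Step 3: (Nd/1e16)^(-0.75) = (0.0289)^(-0.75) = 14.266801
Step 4: Vbr = 60 * 0.919309 * 14.266801 = 786.9 V

786.9


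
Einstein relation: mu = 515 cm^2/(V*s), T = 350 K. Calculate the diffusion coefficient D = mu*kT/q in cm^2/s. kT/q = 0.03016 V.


Step 1: D = mu * (kT/q)
Step 2: D = 515 * 0.03016
Step 3: D = 15.53 cm^2/s

15.53


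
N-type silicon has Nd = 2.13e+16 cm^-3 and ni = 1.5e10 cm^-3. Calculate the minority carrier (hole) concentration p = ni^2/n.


Step 1: Since Nd >> ni, n ≈ Nd = 2.13e+16 cm^-3
Step 2: p = ni^2 / n = (1.5e10)^2 / 2.13e+16
Step 3: p = 2.25e20 / 2.13e+16 = 1.06e+04 cm^-3

1.06e+04


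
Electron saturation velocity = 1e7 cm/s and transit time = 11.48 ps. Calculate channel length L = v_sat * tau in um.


Step 1: tau in seconds = 11.48 ps * 1e-12 = 1.1480e-11 s
Step 2: L = v_sat * tau = 1e7 * 1.1480e-11 = 1.1480e-04 cm
Step 3: L in um = 1.1480e-04 * 1e4 = 1.148 um

1.148


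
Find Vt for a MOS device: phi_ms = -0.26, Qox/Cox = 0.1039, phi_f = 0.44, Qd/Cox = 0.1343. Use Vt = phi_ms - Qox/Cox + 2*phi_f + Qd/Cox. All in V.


Step 1: Vt = phi_ms - Qox/Cox + 2*phi_f + Qd/Cox
Step 2: Vt = -0.26 - 0.1039 + 2*0.44 + 0.1343
Step 3: Vt = -0.26 - 0.1039 + 0.88 + 0.1343
Step 4: Vt = 0.6504 V

0.6504


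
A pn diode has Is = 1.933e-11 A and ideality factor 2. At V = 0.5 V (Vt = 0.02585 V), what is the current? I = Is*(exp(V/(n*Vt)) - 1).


Step 1: V/(n*Vt) = 0.5/(2*0.02585) = 9.6712
Step 2: exp(9.6712) = 1.5854e+04
Step 3: I = 1.933e-11 * (1.5854e+04 - 1) = 3.06e-07 A

3.06e-07


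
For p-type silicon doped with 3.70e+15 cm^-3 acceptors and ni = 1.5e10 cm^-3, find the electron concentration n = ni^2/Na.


Step 1: Majority hole concentration p ≈ Na = 3.70e+15 cm^-3
Step 2: n = ni^2 / Na = (1.5e10)^2 / 3.70e+15
Step 3: n = 6.08e+04 cm^-3

6.08e+04


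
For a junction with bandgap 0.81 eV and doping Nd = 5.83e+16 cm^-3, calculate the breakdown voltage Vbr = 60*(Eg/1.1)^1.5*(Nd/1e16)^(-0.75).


Step 1: Eg/1.1 = 0.81/1.1 = 0.736364
Step 2: (Eg/1.1)^1.5 = 0.736364^1.5 = 0.631886
Step 3: (Nd/1e16)^(-0.75) = (5.83)^(-0.75) = 0.266532
Step 4: Vbr = 60 * 0.631886 * 0.266532 = 10.1 V

10.1


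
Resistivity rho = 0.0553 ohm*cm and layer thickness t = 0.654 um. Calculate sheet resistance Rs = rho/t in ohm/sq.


Step 1: Convert thickness to cm: t = 0.654 um = 6.5400e-05 cm
Step 2: Rs = rho / t = 0.0553 / 6.5400e-05
Step 3: Rs = 845.6 ohm/sq

845.6


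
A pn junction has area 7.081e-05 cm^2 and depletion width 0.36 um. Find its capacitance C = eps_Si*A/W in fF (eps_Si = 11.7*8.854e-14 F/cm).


Step 1: eps_Si = 11.7 * 8.854e-14 = 1.035918e-12 F/cm
Step 2: W in cm = 0.36 * 1e-4 = 3.60e-05 cm
Step 3: C = 1.035918e-12 * 7.081e-05 / 3.60e-05 = 2.037593e-12 F
Step 4: C = 2037.59 fF

2037.59


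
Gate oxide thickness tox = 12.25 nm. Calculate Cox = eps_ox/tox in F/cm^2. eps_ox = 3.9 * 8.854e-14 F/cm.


Step 1: eps_ox = 3.9 * 8.854e-14 = 3.45306e-13 F/cm
Step 2: tox in cm = 12.25 nm * 1e-7 = 1.2250e-06 cm
Step 3: Cox = 3.45306e-13 / 1.2250e-06 = 2.82e-07 F/cm^2

2.82e-07


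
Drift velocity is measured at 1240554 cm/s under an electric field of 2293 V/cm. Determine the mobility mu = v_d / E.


Step 1: mu = v_d / E
Step 2: mu = 1240554 / 2293
Step 3: mu = 541.02 cm^2/(V*s)

541.02


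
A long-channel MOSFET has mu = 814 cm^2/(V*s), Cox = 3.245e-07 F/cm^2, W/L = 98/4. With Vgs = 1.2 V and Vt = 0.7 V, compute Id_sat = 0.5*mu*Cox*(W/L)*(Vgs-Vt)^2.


Step 1: Overdrive voltage Vov = Vgs - Vt = 1.2 - 0.7 = 0.5 V
Step 2: W/L = 98/4 = 24.5
Step 3: Id = 0.5 * 814 * 3.245e-07 * 24.5 * 0.5^2
Step 4: Id = 8.09e-04 A

8.09e-04


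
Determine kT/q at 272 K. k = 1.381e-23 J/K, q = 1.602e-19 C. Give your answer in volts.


Step 1: kT = 1.381e-23 * 272 = 3.75632e-21 J
Step 2: Vt = kT/q = 3.75632e-21 / 1.602e-19
Step 3: Vt = 0.02345 V

0.02345


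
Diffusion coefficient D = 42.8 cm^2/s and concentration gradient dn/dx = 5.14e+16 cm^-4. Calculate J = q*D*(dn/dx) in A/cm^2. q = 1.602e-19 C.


Step 1: J = q * D * (dn/dx)
Step 2: J = 1.602e-19 * 42.8 * 5.14e+16
Step 3: J = 3.52e-01 A/cm^2

3.52e-01


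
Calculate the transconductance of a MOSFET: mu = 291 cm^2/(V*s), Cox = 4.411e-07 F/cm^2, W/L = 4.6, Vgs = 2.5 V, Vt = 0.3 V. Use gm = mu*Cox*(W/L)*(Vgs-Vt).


Step 1: Vov = Vgs - Vt = 2.5 - 0.3 = 2.2 V
Step 2: gm = mu * Cox * (W/L) * Vov
Step 3: gm = 291 * 4.411e-07 * 4.6 * 2.2 = 1.30e-03 S

1.30e-03


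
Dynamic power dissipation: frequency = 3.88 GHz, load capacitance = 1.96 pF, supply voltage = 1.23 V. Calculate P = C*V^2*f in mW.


Step 1: V^2 = 1.23^2 = 1.5129 V^2
Step 2: P = C*V^2*f = 1.96e-12 F * 1.5129 * 3.88e9 Hz
Step 3: P = 1.150530192e-02 W
Step 4: P = 11.505 mW

11.505


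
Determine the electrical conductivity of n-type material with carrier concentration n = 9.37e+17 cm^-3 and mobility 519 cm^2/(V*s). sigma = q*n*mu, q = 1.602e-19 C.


Step 1: sigma = q * n * mu
Step 2: sigma = 1.602e-19 * 9.37e+17 * 519
Step 3: sigma = 7.791e+01 S/cm

7.791e+01


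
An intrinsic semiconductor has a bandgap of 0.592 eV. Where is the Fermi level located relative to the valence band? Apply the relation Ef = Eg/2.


Step 1: For an intrinsic semiconductor, the Fermi level sits at midgap.
Step 2: Ef = Eg / 2 = 0.592 / 2 = 0.296 eV

0.296


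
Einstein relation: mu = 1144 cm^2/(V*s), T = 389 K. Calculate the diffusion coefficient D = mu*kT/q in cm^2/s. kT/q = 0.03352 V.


Step 1: D = mu * (kT/q)
Step 2: D = 1144 * 0.03352
Step 3: D = 38.35 cm^2/s

38.35


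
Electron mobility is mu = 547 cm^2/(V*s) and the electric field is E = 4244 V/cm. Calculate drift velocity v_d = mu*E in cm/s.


Step 1: v_d = mu * E
Step 2: v_d = 547 * 4244 = 2321468
Step 3: v_d = 2.32e+06 cm/s

2.32e+06


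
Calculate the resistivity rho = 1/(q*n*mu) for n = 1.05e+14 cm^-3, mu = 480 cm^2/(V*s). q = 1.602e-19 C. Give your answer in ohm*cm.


Step 1: sigma = q * n * mu = 1.602e-19 * 1.05e+14 * 480 = 8.07408e-03 S/cm
Step 2: rho = 1 / sigma = 1 / 8.07408e-03 = 123.9 ohm*cm

123.9


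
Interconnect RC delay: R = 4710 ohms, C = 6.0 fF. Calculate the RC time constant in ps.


Step 1: tau = R * C
Step 2: tau = 4710 * 6.0 fF = 4710 * 6.0e-15 F
Step 3: tau = 2.826e-11 s = 28.26 ps

28.26


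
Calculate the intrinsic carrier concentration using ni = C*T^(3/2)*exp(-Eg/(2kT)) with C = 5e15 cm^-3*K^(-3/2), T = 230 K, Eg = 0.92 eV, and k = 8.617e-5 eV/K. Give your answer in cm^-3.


Step 1: Compute kT = 8.617e-5 * 230 = 0.0198191 eV
Step 2: Exponent = -Eg/(2kT) = -0.92/(2*0.0198191) = -23.20993
Step 3: T^(3/2) = 230^1.5 = 3488.12
Step 4: ni = 5e15 * 3488.12 * exp(-23.20993) = 1.45e+09 cm^-3

1.45e+09


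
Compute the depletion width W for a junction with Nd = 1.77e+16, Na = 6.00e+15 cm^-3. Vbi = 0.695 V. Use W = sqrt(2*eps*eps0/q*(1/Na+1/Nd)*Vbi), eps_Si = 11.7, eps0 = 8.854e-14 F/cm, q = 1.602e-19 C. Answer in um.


Step 1: 1/Na + 1/Nd = 1/6.00e+15 + 1/1.77e+16 = 2.23164e-16
Step 2: 2*eps*eps0/q = 2*11.7*8.854e-14/1.602e-19 = 1.293281e+07
Step 3: W^2 = 1.293281e+07 * 2.23164e-16 * 0.695 = 2.00587e-09
Step 4: W = sqrt(2.00587e-09) = 4.479e-05 cm = 0.4479 um

0.4479


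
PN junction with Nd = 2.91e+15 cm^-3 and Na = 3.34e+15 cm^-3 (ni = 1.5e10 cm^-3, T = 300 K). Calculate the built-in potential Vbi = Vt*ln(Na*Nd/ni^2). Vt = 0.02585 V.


Step 1: Compute Na*Nd/ni^2 = 3.34e+15 * 2.91e+15 / (1.5e10)^2 = 4.3197e+10
Step 2: ln(4.3197e+10) = 24.4890
Step 3: Vbi = 0.02585 * 24.4890 = 0.633 V

0.633


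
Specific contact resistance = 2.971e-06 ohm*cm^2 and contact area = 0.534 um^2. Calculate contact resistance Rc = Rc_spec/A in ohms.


Step 1: Convert area to cm^2: 0.534 um^2 = 5.3400e-09 cm^2
Step 2: Rc = Rc_spec / A = 2.971e-06 / 5.3400e-09
Step 3: Rc = 5.56e+02 ohms

5.56e+02


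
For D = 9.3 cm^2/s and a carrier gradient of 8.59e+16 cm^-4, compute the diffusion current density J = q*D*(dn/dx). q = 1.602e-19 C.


Step 1: J = q * D * (dn/dx)
Step 2: J = 1.602e-19 * 9.3 * 8.59e+16
Step 3: J = 1.28e-01 A/cm^2

1.28e-01


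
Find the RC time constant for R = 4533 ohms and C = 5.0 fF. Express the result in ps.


Step 1: tau = R * C
Step 2: tau = 4533 * 5.0 fF = 4533 * 5.0e-15 F
Step 3: tau = 2.2665e-11 s = 22.665 ps

22.665


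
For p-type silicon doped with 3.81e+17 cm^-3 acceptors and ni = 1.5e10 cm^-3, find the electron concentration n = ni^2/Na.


Step 1: Majority hole concentration p ≈ Na = 3.81e+17 cm^-3
Step 2: n = ni^2 / Na = (1.5e10)^2 / 3.81e+17
Step 3: n = 5.91e+02 cm^-3

5.91e+02


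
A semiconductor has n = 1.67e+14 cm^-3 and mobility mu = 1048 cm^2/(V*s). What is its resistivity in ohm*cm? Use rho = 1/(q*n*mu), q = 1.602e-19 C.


Step 1: sigma = q * n * mu = 1.602e-19 * 1.67e+14 * 1048 = 2.80376e-02 S/cm
Step 2: rho = 1 / sigma = 1 / 2.80376e-02 = 35.67 ohm*cm

35.67


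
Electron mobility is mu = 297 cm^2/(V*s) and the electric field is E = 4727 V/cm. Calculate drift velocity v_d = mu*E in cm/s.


Step 1: v_d = mu * E
Step 2: v_d = 297 * 4727 = 1403919
Step 3: v_d = 1.40e+06 cm/s

1.40e+06


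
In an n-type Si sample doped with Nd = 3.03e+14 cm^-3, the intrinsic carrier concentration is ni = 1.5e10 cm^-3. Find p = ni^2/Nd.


Step 1: Since Nd >> ni, n ≈ Nd = 3.03e+14 cm^-3
Step 2: p = ni^2 / n = (1.5e10)^2 / 3.03e+14
Step 3: p = 2.25e20 / 3.03e+14 = 7.43e+05 cm^-3

7.43e+05


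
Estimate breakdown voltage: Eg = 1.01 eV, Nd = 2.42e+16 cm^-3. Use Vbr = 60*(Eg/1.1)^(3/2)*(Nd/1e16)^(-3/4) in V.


Step 1: Eg/1.1 = 1.01/1.1 = 0.918182
Step 2: (Eg/1.1)^1.5 = 0.918182^1.5 = 0.879819
Step 3: (Nd/1e16)^(-0.75) = (2.42)^(-0.75) = 0.515393
Step 4: Vbr = 60 * 0.879819 * 0.515393 = 27.2 V

27.2


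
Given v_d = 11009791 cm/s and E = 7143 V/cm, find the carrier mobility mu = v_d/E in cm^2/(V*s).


Step 1: mu = v_d / E
Step 2: mu = 11009791 / 7143
Step 3: mu = 1541.34 cm^2/(V*s)

1541.34


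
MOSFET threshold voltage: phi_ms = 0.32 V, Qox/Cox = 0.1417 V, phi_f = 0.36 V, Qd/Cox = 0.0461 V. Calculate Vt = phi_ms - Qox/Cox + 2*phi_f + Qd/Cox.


Step 1: Vt = phi_ms - Qox/Cox + 2*phi_f + Qd/Cox
Step 2: Vt = 0.32 - 0.1417 + 2*0.36 + 0.0461
Step 3: Vt = 0.32 - 0.1417 + 0.72 + 0.0461
Step 4: Vt = 0.9444 V

0.9444


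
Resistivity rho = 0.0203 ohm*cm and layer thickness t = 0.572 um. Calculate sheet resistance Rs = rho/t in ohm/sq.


Step 1: Convert thickness to cm: t = 0.572 um = 5.7200e-05 cm
Step 2: Rs = rho / t = 0.0203 / 5.7200e-05
Step 3: Rs = 354.9 ohm/sq

354.9


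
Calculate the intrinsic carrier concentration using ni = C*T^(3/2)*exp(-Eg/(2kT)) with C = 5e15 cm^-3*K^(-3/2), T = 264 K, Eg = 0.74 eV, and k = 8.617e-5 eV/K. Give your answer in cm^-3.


Step 1: Compute kT = 8.617e-5 * 264 = 0.02274888 eV
Step 2: Exponent = -Eg/(2kT) = -0.74/(2*0.02274888) = -16.26454
Step 3: T^(3/2) = 264^1.5 = 4289.49
Step 4: ni = 5e15 * 4289.49 * exp(-16.26454) = 1.85e+12 cm^-3

1.85e+12


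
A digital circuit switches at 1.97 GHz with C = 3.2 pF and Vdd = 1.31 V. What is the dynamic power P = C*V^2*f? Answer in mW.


Step 1: V^2 = 1.31^2 = 1.7161 V^2
Step 2: P = C*V^2*f = 3.2e-12 F * 1.7161 * 1.97e9 Hz
Step 3: P = 1.08182944e-02 W
Step 4: P = 10.818 mW

10.818


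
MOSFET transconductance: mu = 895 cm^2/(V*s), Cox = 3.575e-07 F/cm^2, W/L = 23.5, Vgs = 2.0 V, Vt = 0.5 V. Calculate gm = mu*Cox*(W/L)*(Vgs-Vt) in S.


Step 1: Vov = Vgs - Vt = 2.0 - 0.5 = 1.5 V
Step 2: gm = mu * Cox * (W/L) * Vov
Step 3: gm = 895 * 3.575e-07 * 23.5 * 1.5 = 1.13e-02 S

1.13e-02


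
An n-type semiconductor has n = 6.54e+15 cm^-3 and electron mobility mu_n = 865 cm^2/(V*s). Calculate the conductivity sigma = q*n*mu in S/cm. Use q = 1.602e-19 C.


Step 1: sigma = q * n * mu
Step 2: sigma = 1.602e-19 * 6.54e+15 * 865
Step 3: sigma = 9.063e-01 S/cm

9.063e-01


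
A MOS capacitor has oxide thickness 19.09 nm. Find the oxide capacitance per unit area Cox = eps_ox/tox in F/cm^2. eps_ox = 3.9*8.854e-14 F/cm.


Step 1: eps_ox = 3.9 * 8.854e-14 = 3.45306e-13 F/cm
Step 2: tox in cm = 19.09 nm * 1e-7 = 1.9090e-06 cm
Step 3: Cox = 3.45306e-13 / 1.9090e-06 = 1.81e-07 F/cm^2

1.81e-07


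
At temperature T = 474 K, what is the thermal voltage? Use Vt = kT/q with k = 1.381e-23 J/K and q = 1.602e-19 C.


Step 1: kT = 1.381e-23 * 474 = 6.54594e-21 J
Step 2: Vt = kT/q = 6.54594e-21 / 1.602e-19
Step 3: Vt = 0.04086 V

0.04086


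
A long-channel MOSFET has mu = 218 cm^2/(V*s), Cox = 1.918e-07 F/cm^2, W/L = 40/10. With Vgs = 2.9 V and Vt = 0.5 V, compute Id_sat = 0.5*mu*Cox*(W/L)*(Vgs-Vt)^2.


Step 1: Overdrive voltage Vov = Vgs - Vt = 2.9 - 0.5 = 2.4 V
Step 2: W/L = 40/10 = 4
Step 3: Id = 0.5 * 218 * 1.918e-07 * 4 * 2.4^2
Step 4: Id = 4.82e-04 A

4.82e-04


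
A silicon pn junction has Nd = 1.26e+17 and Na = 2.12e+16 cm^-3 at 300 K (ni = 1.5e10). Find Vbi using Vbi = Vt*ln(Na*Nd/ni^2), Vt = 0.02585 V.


Step 1: Compute Na*Nd/ni^2 = 2.12e+16 * 1.26e+17 / (1.5e10)^2 = 1.1872e+13
Step 2: ln(1.1872e+13) = 30.1052
Step 3: Vbi = 0.02585 * 30.1052 = 0.778 V

0.778


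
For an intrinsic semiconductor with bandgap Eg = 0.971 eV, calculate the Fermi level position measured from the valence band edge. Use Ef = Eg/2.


Step 1: For an intrinsic semiconductor, the Fermi level sits at midgap.
Step 2: Ef = Eg / 2 = 0.971 / 2 = 0.4855 eV

0.4855


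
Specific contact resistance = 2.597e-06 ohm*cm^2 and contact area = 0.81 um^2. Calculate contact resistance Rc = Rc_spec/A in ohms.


Step 1: Convert area to cm^2: 0.81 um^2 = 8.1000e-09 cm^2
Step 2: Rc = Rc_spec / A = 2.597e-06 / 8.1000e-09
Step 3: Rc = 3.21e+02 ohms

3.21e+02


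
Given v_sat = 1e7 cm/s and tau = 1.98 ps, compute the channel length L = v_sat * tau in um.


Step 1: tau in seconds = 1.98 ps * 1e-12 = 1.9800e-12 s
Step 2: L = v_sat * tau = 1e7 * 1.9800e-12 = 1.9800e-05 cm
Step 3: L in um = 1.9800e-05 * 1e4 = 0.198 um

0.198


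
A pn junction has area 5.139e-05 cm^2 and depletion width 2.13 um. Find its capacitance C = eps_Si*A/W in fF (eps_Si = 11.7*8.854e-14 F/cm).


Step 1: eps_Si = 11.7 * 8.854e-14 = 1.035918e-12 F/cm
Step 2: W in cm = 2.13 * 1e-4 = 2.13e-04 cm
Step 3: C = 1.035918e-12 * 5.139e-05 / 2.13e-04 = 2.499335e-13 F
Step 4: C = 249.93 fF

249.93


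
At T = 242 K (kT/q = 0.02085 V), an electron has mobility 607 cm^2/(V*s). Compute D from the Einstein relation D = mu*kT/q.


Step 1: D = mu * (kT/q)
Step 2: D = 607 * 0.02085
Step 3: D = 12.66 cm^2/s

12.66


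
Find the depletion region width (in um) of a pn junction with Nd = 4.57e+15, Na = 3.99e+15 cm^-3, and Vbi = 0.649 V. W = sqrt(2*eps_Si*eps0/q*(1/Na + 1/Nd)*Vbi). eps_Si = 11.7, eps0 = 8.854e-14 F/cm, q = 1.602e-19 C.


Step 1: 1/Na + 1/Nd = 1/3.99e+15 + 1/4.57e+15 = 4.69445e-16
Step 2: 2*eps*eps0/q = 2*11.7*8.854e-14/1.602e-19 = 1.293281e+07
Step 3: W^2 = 1.293281e+07 * 4.69445e-16 * 0.649 = 3.94024e-09
Step 4: W = sqrt(3.94024e-09) = 6.277e-05 cm = 0.6277 um

0.6277


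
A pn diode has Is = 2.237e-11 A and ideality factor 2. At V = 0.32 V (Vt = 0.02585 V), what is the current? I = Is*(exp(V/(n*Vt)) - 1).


Step 1: V/(n*Vt) = 0.32/(2*0.02585) = 6.1896
Step 2: exp(6.1896) = 4.8765e+02
Step 3: I = 2.237e-11 * (4.8765e+02 - 1) = 1.09e-08 A

1.09e-08


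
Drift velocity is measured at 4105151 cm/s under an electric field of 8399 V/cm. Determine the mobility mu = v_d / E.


Step 1: mu = v_d / E
Step 2: mu = 4105151 / 8399
Step 3: mu = 488.77 cm^2/(V*s)

488.77


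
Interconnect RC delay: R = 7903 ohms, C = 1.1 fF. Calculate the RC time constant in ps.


Step 1: tau = R * C
Step 2: tau = 7903 * 1.1 fF = 7903 * 1.1e-15 F
Step 3: tau = 8.6933e-12 s = 8.6933 ps

8.6933


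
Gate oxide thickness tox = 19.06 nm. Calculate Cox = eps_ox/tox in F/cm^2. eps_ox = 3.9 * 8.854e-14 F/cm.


Step 1: eps_ox = 3.9 * 8.854e-14 = 3.45306e-13 F/cm
Step 2: tox in cm = 19.06 nm * 1e-7 = 1.9060e-06 cm
Step 3: Cox = 3.45306e-13 / 1.9060e-06 = 1.81e-07 F/cm^2

1.81e-07


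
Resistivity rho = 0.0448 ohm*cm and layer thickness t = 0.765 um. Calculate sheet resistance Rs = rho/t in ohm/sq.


Step 1: Convert thickness to cm: t = 0.765 um = 7.6500e-05 cm
Step 2: Rs = rho / t = 0.0448 / 7.6500e-05
Step 3: Rs = 585.6 ohm/sq

585.6


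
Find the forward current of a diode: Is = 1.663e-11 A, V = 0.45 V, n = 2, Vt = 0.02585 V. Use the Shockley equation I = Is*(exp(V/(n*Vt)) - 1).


Step 1: V/(n*Vt) = 0.45/(2*0.02585) = 8.7041
Step 2: exp(8.7041) = 6.0276e+03
Step 3: I = 1.663e-11 * (6.0276e+03 - 1) = 1.00e-07 A

1.00e-07


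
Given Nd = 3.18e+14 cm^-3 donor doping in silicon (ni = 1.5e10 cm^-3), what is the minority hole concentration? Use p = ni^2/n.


Step 1: Since Nd >> ni, n ≈ Nd = 3.18e+14 cm^-3
Step 2: p = ni^2 / n = (1.5e10)^2 / 3.18e+14
Step 3: p = 2.25e20 / 3.18e+14 = 7.08e+05 cm^-3

7.08e+05


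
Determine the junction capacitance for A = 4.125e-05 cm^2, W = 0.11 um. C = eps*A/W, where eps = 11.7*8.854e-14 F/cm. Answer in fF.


Step 1: eps_Si = 11.7 * 8.854e-14 = 1.035918e-12 F/cm
Step 2: W in cm = 0.11 * 1e-4 = 1.10e-05 cm
Step 3: C = 1.035918e-12 * 4.125e-05 / 1.10e-05 = 3.884692e-12 F
Step 4: C = 3884.69 fF

3884.69


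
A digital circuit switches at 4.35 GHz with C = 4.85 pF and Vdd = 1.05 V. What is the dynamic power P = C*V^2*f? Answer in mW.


Step 1: V^2 = 1.05^2 = 1.1025 V^2
Step 2: P = C*V^2*f = 4.85e-12 F * 1.1025 * 4.35e9 Hz
Step 3: P = 2.325999375e-02 W
Step 4: P = 23.26 mW

23.26


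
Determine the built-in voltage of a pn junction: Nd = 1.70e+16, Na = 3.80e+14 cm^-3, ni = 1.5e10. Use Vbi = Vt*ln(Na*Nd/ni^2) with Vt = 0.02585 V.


Step 1: Compute Na*Nd/ni^2 = 3.80e+14 * 1.70e+16 / (1.5e10)^2 = 2.8711e+10
Step 2: ln(2.8711e+10) = 24.0805
Step 3: Vbi = 0.02585 * 24.0805 = 0.622 V

0.622


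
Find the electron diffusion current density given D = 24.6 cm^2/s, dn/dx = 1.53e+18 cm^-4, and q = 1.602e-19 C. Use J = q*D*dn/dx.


Step 1: J = q * D * (dn/dx)
Step 2: J = 1.602e-19 * 24.6 * 1.53e+18
Step 3: J = 6.03e+00 A/cm^2

6.03e+00


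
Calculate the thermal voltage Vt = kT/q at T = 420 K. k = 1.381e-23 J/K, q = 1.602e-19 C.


Step 1: kT = 1.381e-23 * 420 = 5.8002e-21 J
Step 2: Vt = kT/q = 5.8002e-21 / 1.602e-19
Step 3: Vt = 0.03621 V

0.03621


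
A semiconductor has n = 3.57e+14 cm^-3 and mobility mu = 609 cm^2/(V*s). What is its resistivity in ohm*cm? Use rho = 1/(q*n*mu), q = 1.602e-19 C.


Step 1: sigma = q * n * mu = 1.602e-19 * 3.57e+14 * 609 = 3.48296e-02 S/cm
Step 2: rho = 1 / sigma = 1 / 3.48296e-02 = 28.71 ohm*cm

28.71


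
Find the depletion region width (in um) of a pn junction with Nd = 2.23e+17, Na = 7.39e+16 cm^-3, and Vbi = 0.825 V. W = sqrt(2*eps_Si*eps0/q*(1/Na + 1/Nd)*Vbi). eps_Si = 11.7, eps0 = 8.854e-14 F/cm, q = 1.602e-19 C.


Step 1: 1/Na + 1/Nd = 1/7.39e+16 + 1/2.23e+17 = 1.80161e-17
Step 2: 2*eps*eps0/q = 2*11.7*8.854e-14/1.602e-19 = 1.293281e+07
Step 3: W^2 = 1.293281e+07 * 1.80161e-17 * 0.825 = 1.92224e-10
Step 4: W = sqrt(1.92224e-10) = 1.386e-05 cm = 0.1386 um

0.1386


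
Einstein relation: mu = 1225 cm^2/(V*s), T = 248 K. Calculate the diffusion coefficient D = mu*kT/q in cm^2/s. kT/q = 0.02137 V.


Step 1: D = mu * (kT/q)
Step 2: D = 1225 * 0.02137
Step 3: D = 26.18 cm^2/s

26.18


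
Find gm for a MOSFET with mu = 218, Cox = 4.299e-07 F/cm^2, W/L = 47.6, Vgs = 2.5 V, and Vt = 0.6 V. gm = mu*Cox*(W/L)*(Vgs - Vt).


Step 1: Vov = Vgs - Vt = 2.5 - 0.6 = 1.9 V
Step 2: gm = mu * Cox * (W/L) * Vov
Step 3: gm = 218 * 4.299e-07 * 47.6 * 1.9 = 8.48e-03 S

8.48e-03


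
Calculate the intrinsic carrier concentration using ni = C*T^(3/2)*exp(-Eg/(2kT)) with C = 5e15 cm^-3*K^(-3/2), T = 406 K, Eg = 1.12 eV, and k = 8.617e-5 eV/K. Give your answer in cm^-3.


Step 1: Compute kT = 8.617e-5 * 406 = 0.03498502 eV
Step 2: Exponent = -Eg/(2kT) = -1.12/(2*0.03498502) = -16.00685
Step 3: T^(3/2) = 406^1.5 = 8180.67
Step 4: ni = 5e15 * 8180.67 * exp(-16.00685) = 4.57e+12 cm^-3

4.57e+12


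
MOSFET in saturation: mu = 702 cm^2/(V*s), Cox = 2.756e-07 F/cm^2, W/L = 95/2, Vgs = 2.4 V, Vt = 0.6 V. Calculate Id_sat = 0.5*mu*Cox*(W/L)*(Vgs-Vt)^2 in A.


Step 1: Overdrive voltage Vov = Vgs - Vt = 2.4 - 0.6 = 1.8 V
Step 2: W/L = 95/2 = 47.5
Step 3: Id = 0.5 * 702 * 2.756e-07 * 47.5 * 1.8^2
Step 4: Id = 1.49e-02 A

1.49e-02


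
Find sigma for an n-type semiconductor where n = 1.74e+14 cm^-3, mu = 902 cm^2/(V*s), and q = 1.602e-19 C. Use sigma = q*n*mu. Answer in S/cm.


Step 1: sigma = q * n * mu
Step 2: sigma = 1.602e-19 * 1.74e+14 * 902
Step 3: sigma = 2.514e-02 S/cm

2.514e-02


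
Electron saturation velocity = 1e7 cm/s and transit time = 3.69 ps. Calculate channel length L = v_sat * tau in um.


Step 1: tau in seconds = 3.69 ps * 1e-12 = 3.6900e-12 s
Step 2: L = v_sat * tau = 1e7 * 3.6900e-12 = 3.6900e-05 cm
Step 3: L in um = 3.6900e-05 * 1e4 = 0.369 um

0.369


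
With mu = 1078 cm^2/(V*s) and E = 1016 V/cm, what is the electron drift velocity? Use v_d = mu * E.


Step 1: v_d = mu * E
Step 2: v_d = 1078 * 1016 = 1095248
Step 3: v_d = 1.10e+06 cm/s

1.10e+06


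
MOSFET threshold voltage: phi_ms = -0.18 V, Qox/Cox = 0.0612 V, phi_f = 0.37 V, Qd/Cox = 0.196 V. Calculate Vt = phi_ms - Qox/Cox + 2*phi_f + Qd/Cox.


Step 1: Vt = phi_ms - Qox/Cox + 2*phi_f + Qd/Cox
Step 2: Vt = -0.18 - 0.0612 + 2*0.37 + 0.196
Step 3: Vt = -0.18 - 0.0612 + 0.74 + 0.196
Step 4: Vt = 0.6948 V

0.6948


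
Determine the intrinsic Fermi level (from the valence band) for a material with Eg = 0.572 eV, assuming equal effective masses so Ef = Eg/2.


Step 1: For an intrinsic semiconductor, the Fermi level sits at midgap.
Step 2: Ef = Eg / 2 = 0.572 / 2 = 0.286 eV

0.286


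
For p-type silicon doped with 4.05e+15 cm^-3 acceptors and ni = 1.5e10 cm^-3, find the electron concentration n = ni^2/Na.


Step 1: Majority hole concentration p ≈ Na = 4.05e+15 cm^-3
Step 2: n = ni^2 / Na = (1.5e10)^2 / 4.05e+15
Step 3: n = 5.56e+04 cm^-3

5.56e+04


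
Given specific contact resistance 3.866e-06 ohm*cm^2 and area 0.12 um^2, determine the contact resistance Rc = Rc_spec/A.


Step 1: Convert area to cm^2: 0.12 um^2 = 1.2000e-09 cm^2
Step 2: Rc = Rc_spec / A = 3.866e-06 / 1.2000e-09
Step 3: Rc = 3.22e+03 ohms

3.22e+03


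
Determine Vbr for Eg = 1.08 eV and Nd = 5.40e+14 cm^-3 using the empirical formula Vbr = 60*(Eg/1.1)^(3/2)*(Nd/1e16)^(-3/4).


Step 1: Eg/1.1 = 1.08/1.1 = 0.981818
Step 2: (Eg/1.1)^1.5 = 0.981818^1.5 = 0.972851
Step 3: (Nd/1e16)^(-0.75) = (0.054)^(-0.75) = 8.926982
Step 4: Vbr = 60 * 0.972851 * 8.926982 = 521.1 V

521.1


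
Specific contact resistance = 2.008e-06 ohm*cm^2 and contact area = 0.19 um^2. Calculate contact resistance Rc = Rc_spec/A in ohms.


Step 1: Convert area to cm^2: 0.19 um^2 = 1.9000e-09 cm^2
Step 2: Rc = Rc_spec / A = 2.008e-06 / 1.9000e-09
Step 3: Rc = 1.06e+03 ohms

1.06e+03


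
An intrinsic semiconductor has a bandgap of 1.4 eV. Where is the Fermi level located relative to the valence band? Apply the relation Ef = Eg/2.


Step 1: For an intrinsic semiconductor, the Fermi level sits at midgap.
Step 2: Ef = Eg / 2 = 1.4 / 2 = 0.7 eV

0.7


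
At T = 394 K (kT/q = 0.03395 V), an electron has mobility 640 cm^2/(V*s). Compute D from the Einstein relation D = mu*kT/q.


Step 1: D = mu * (kT/q)
Step 2: D = 640 * 0.03395
Step 3: D = 21.73 cm^2/s

21.73


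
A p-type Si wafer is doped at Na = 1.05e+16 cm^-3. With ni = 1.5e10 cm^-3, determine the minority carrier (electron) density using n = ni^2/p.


Step 1: Majority hole concentration p ≈ Na = 1.05e+16 cm^-3
Step 2: n = ni^2 / Na = (1.5e10)^2 / 1.05e+16
Step 3: n = 2.14e+04 cm^-3

2.14e+04


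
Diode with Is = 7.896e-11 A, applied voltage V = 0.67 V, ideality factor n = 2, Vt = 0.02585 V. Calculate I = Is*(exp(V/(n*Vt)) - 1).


Step 1: V/(n*Vt) = 0.67/(2*0.02585) = 12.9594
Step 2: exp(12.9594) = 4.2481e+05
Step 3: I = 7.896e-11 * (4.2481e+05 - 1) = 3.35e-05 A

3.35e-05


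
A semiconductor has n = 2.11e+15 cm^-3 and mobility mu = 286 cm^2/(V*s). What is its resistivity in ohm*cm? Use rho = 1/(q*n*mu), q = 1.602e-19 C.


Step 1: sigma = q * n * mu = 1.602e-19 * 2.11e+15 * 286 = 9.66743e-02 S/cm
Step 2: rho = 1 / sigma = 1 / 9.66743e-02 = 10.34 ohm*cm

10.34
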